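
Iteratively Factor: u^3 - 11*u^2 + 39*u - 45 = (u - 5)*(u^2 - 6*u + 9) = (u - 5)*(u - 3)*(u - 3)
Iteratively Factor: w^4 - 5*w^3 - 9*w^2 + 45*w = (w - 5)*(w^3 - 9*w) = (w - 5)*(w + 3)*(w^2 - 3*w) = (w - 5)*(w - 3)*(w + 3)*(w)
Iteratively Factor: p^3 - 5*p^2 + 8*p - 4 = (p - 2)*(p^2 - 3*p + 2) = (p - 2)^2*(p - 1)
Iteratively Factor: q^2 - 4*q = (q)*(q - 4)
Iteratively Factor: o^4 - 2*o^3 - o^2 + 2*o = (o - 2)*(o^3 - o) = (o - 2)*(o - 1)*(o^2 + o) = (o - 2)*(o - 1)*(o + 1)*(o)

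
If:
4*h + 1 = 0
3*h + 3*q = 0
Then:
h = -1/4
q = 1/4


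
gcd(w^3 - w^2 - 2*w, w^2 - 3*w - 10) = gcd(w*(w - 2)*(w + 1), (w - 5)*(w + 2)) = 1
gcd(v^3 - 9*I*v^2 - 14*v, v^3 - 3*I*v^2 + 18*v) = v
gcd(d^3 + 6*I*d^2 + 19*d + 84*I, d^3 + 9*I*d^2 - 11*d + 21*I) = d^2 + 10*I*d - 21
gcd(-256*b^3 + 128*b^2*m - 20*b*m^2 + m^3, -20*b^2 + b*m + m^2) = 4*b - m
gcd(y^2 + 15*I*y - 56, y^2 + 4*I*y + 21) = y + 7*I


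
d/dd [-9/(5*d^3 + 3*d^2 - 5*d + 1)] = 9*(15*d^2 + 6*d - 5)/(5*d^3 + 3*d^2 - 5*d + 1)^2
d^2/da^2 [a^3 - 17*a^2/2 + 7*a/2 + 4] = 6*a - 17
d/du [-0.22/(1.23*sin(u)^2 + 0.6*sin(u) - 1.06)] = (0.5412*sin(u) + 0.132)*cos(u)/(1.23*sin(u)^2 + 0.6*sin(u) - 1.06)^2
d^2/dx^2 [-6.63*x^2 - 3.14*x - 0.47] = -13.2600000000000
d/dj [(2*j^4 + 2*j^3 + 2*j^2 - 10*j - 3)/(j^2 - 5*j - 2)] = (4*j^5 - 28*j^4 - 36*j^3 - 12*j^2 - 2*j + 5)/(j^4 - 10*j^3 + 21*j^2 + 20*j + 4)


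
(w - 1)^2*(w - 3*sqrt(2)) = w^3 - 3*sqrt(2)*w^2 - 2*w^2 + w + 6*sqrt(2)*w - 3*sqrt(2)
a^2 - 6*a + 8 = (a - 4)*(a - 2)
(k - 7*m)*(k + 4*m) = k^2 - 3*k*m - 28*m^2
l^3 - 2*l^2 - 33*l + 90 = (l - 5)*(l - 3)*(l + 6)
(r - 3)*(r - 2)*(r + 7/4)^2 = r^4 - 3*r^3/2 - 135*r^2/16 + 91*r/16 + 147/8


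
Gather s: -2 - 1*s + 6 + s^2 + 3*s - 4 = s^2 + 2*s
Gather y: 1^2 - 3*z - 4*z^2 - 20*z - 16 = -4*z^2 - 23*z - 15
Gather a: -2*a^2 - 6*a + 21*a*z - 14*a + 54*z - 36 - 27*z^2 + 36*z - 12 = -2*a^2 + a*(21*z - 20) - 27*z^2 + 90*z - 48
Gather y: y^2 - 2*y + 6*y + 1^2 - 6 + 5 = y^2 + 4*y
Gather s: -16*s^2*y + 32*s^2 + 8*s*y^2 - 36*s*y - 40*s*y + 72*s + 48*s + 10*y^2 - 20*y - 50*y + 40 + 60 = s^2*(32 - 16*y) + s*(8*y^2 - 76*y + 120) + 10*y^2 - 70*y + 100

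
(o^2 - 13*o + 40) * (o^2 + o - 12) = o^4 - 12*o^3 + 15*o^2 + 196*o - 480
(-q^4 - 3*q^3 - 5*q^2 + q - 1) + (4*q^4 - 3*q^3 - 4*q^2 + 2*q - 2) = 3*q^4 - 6*q^3 - 9*q^2 + 3*q - 3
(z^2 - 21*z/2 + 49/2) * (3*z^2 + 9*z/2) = 3*z^4 - 27*z^3 + 105*z^2/4 + 441*z/4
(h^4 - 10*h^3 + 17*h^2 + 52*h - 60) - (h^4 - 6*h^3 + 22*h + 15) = -4*h^3 + 17*h^2 + 30*h - 75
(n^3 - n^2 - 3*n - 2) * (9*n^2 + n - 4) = 9*n^5 - 8*n^4 - 32*n^3 - 17*n^2 + 10*n + 8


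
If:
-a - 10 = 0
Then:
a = -10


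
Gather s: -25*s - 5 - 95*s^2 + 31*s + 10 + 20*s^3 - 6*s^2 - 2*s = 20*s^3 - 101*s^2 + 4*s + 5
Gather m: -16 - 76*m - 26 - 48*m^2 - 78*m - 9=-48*m^2 - 154*m - 51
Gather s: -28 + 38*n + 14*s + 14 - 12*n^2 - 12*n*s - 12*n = -12*n^2 + 26*n + s*(14 - 12*n) - 14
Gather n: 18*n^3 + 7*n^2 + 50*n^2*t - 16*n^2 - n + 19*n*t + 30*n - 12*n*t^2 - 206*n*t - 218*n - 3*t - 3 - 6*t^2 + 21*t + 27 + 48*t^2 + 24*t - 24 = 18*n^3 + n^2*(50*t - 9) + n*(-12*t^2 - 187*t - 189) + 42*t^2 + 42*t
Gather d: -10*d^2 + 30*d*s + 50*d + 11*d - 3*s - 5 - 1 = -10*d^2 + d*(30*s + 61) - 3*s - 6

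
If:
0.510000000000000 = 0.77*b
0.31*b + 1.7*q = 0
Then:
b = 0.66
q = -0.12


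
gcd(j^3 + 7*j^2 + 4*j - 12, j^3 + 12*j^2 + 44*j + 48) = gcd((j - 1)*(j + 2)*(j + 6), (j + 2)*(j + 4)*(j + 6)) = j^2 + 8*j + 12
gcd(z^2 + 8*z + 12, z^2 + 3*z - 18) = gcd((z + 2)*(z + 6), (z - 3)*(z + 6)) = z + 6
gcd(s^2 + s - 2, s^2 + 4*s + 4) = s + 2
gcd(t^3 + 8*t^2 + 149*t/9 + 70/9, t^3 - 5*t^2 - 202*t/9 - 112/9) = t^2 + 3*t + 14/9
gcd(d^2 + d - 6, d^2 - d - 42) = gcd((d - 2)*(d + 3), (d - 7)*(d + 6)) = 1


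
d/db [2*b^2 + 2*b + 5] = 4*b + 2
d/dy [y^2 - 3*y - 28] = 2*y - 3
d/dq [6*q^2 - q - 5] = 12*q - 1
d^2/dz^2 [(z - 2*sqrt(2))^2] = 2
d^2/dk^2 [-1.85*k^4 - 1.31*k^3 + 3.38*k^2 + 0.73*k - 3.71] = -22.2*k^2 - 7.86*k + 6.76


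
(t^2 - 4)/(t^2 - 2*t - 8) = (t - 2)/(t - 4)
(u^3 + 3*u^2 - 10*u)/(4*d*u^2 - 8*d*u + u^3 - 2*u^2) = (u + 5)/(4*d + u)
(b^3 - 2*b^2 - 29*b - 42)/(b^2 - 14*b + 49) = (b^2 + 5*b + 6)/(b - 7)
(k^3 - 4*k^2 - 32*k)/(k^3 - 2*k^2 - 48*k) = (k + 4)/(k + 6)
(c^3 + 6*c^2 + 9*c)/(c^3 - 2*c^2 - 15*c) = (c + 3)/(c - 5)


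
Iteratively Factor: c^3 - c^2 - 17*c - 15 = (c + 1)*(c^2 - 2*c - 15) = (c + 1)*(c + 3)*(c - 5)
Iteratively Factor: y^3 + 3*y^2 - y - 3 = (y - 1)*(y^2 + 4*y + 3) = (y - 1)*(y + 3)*(y + 1)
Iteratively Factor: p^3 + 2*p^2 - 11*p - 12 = (p + 4)*(p^2 - 2*p - 3) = (p - 3)*(p + 4)*(p + 1)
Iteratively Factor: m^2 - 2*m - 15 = (m + 3)*(m - 5)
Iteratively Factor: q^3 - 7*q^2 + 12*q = (q - 3)*(q^2 - 4*q) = (q - 4)*(q - 3)*(q)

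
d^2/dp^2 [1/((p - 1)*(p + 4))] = 2*((p - 1)^2 + (p - 1)*(p + 4) + (p + 4)^2)/((p - 1)^3*(p + 4)^3)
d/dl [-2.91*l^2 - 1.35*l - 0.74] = -5.82*l - 1.35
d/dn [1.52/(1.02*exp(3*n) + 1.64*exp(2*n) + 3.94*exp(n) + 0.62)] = (-4.6512*exp(2*n) - 4.9856*exp(n) - 5.9888)*exp(n)/(1.02*exp(3*n) + 1.64*exp(2*n) + 3.94*exp(n) + 0.62)^2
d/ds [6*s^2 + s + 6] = 12*s + 1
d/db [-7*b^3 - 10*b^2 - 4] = b*(-21*b - 20)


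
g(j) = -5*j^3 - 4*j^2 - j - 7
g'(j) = -15*j^2 - 8*j - 1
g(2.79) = -149.51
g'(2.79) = -140.08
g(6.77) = -1748.55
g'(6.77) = -742.65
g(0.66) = -10.84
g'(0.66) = -12.81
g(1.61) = -39.84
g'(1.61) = -52.76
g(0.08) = -7.11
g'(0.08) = -1.74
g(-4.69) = 425.51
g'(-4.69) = -293.42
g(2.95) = -173.12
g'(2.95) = -155.14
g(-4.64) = 411.01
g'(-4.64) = -286.82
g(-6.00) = 935.00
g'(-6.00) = -493.00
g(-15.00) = 15983.00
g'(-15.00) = -3256.00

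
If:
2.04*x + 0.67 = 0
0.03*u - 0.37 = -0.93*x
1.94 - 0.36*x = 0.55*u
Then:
No Solution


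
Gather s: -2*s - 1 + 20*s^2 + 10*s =20*s^2 + 8*s - 1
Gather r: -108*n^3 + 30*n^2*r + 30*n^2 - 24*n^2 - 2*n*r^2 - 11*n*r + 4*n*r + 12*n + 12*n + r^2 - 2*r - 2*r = -108*n^3 + 6*n^2 + 24*n + r^2*(1 - 2*n) + r*(30*n^2 - 7*n - 4)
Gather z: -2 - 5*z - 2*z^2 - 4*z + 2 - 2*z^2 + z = -4*z^2 - 8*z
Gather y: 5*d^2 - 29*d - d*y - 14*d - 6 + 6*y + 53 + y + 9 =5*d^2 - 43*d + y*(7 - d) + 56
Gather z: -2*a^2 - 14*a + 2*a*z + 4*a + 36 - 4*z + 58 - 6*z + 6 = -2*a^2 - 10*a + z*(2*a - 10) + 100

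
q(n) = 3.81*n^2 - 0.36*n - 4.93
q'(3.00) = 22.50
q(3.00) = 28.28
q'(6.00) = 45.36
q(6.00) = 130.07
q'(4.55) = 34.31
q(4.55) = 72.31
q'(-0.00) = -0.36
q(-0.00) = -4.93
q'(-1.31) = -10.34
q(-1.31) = 2.08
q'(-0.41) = -3.48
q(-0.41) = -4.14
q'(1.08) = 7.87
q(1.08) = -0.87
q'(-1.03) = -8.21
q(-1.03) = -0.52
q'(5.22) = 39.42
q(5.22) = 97.01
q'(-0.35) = -3.03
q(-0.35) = -4.34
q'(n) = 7.62*n - 0.36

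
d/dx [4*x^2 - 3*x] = 8*x - 3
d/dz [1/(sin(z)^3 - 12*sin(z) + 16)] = -3*(sin(z) + 2)*cos(z)/((sin(z) - 2)^3*(sin(z) + 4)^2)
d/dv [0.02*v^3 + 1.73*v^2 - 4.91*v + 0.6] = 0.06*v^2 + 3.46*v - 4.91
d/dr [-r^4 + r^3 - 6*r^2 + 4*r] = -4*r^3 + 3*r^2 - 12*r + 4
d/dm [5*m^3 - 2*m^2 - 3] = m*(15*m - 4)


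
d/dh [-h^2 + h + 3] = 1 - 2*h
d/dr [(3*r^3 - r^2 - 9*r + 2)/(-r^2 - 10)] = 3*(-r^4 - 33*r^2 + 8*r + 30)/(r^4 + 20*r^2 + 100)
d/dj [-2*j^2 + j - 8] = 1 - 4*j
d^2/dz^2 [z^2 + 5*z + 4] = 2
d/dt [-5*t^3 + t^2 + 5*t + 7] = -15*t^2 + 2*t + 5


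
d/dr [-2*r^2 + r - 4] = 1 - 4*r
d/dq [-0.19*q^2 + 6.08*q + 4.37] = 6.08 - 0.38*q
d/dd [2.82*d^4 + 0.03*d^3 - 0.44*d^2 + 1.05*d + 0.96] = 11.28*d^3 + 0.09*d^2 - 0.88*d + 1.05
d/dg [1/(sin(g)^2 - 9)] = -2*sin(g)*cos(g)/(sin(g)^2 - 9)^2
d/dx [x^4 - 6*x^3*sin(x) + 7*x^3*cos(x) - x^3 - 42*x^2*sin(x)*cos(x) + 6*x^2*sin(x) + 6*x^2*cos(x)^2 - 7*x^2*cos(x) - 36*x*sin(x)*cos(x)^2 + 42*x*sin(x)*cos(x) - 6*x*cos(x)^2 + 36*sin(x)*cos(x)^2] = -7*x^3*sin(x) - 6*x^3*cos(x) + 4*x^3 - 11*x^2*sin(x) - 6*x^2*sin(2*x) + 27*x^2*cos(x) - 42*x^2*cos(2*x) - 3*x^2 + 12*x*sin(x) - 36*x*sin(2*x) - 23*x*cos(x) + 48*x*cos(2*x) - 27*x*cos(3*x) + 6*x + 27*sin(x) + 21*sin(2*x) - 9*sin(3*x) - 27*cos(x) - 3*cos(2*x) + 27*cos(3*x) + 36*sqrt(2)*cos(x + pi/4) - 3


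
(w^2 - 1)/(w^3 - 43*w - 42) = (w - 1)/(w^2 - w - 42)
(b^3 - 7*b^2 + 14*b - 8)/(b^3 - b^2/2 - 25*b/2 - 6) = 2*(b^2 - 3*b + 2)/(2*b^2 + 7*b + 3)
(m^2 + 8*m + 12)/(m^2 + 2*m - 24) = (m + 2)/(m - 4)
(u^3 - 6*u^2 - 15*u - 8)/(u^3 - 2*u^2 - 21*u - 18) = (u^2 - 7*u - 8)/(u^2 - 3*u - 18)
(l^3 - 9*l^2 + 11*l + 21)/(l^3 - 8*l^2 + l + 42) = (l + 1)/(l + 2)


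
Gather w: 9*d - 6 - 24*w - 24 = 9*d - 24*w - 30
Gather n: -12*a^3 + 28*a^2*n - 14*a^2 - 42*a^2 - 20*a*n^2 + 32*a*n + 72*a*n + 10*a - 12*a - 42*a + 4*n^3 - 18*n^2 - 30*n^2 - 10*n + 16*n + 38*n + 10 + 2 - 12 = -12*a^3 - 56*a^2 - 44*a + 4*n^3 + n^2*(-20*a - 48) + n*(28*a^2 + 104*a + 44)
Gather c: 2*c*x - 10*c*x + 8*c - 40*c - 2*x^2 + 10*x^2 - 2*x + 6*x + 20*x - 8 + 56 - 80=c*(-8*x - 32) + 8*x^2 + 24*x - 32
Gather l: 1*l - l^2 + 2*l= -l^2 + 3*l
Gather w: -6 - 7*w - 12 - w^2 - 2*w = -w^2 - 9*w - 18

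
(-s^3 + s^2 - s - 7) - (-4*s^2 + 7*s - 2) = -s^3 + 5*s^2 - 8*s - 5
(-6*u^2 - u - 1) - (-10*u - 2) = -6*u^2 + 9*u + 1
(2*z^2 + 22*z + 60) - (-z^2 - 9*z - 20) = 3*z^2 + 31*z + 80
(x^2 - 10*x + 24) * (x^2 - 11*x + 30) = x^4 - 21*x^3 + 164*x^2 - 564*x + 720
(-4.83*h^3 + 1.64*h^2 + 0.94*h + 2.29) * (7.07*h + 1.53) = -34.1481*h^4 + 4.2049*h^3 + 9.155*h^2 + 17.6285*h + 3.5037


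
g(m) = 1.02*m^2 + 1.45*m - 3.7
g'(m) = 2.04*m + 1.45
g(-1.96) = -2.62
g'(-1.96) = -2.55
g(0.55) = -2.59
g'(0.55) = 2.57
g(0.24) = -3.29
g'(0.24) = 1.94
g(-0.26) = -4.01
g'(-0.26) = 0.92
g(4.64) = 24.99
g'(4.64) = 10.92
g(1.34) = 0.07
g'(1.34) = 4.18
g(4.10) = 19.39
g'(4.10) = 9.81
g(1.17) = -0.61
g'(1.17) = 3.84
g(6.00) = 41.72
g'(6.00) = 13.69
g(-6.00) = 24.32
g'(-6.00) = -10.79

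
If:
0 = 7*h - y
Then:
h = y/7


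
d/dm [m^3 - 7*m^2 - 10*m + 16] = 3*m^2 - 14*m - 10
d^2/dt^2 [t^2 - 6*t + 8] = 2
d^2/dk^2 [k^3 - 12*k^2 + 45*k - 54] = 6*k - 24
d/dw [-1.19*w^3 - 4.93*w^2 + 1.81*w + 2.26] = -3.57*w^2 - 9.86*w + 1.81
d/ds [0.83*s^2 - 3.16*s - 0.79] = 1.66*s - 3.16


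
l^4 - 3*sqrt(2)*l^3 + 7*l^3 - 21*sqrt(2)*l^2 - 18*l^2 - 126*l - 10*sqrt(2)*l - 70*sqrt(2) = (l + 7)*(l - 5*sqrt(2))*(l + sqrt(2))^2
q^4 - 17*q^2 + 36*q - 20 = (q - 2)^2*(q - 1)*(q + 5)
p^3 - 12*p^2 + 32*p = p*(p - 8)*(p - 4)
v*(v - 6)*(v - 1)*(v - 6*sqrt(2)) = v^4 - 6*sqrt(2)*v^3 - 7*v^3 + 6*v^2 + 42*sqrt(2)*v^2 - 36*sqrt(2)*v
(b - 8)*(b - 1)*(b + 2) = b^3 - 7*b^2 - 10*b + 16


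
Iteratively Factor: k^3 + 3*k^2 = (k)*(k^2 + 3*k) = k^2*(k + 3)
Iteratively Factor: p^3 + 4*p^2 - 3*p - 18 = (p + 3)*(p^2 + p - 6) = (p - 2)*(p + 3)*(p + 3)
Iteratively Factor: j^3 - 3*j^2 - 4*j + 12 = (j - 3)*(j^2 - 4) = (j - 3)*(j - 2)*(j + 2)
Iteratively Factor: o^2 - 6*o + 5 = (o - 1)*(o - 5)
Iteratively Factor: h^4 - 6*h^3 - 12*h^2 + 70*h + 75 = (h - 5)*(h^3 - h^2 - 17*h - 15) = (h - 5)*(h + 3)*(h^2 - 4*h - 5) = (h - 5)*(h + 1)*(h + 3)*(h - 5)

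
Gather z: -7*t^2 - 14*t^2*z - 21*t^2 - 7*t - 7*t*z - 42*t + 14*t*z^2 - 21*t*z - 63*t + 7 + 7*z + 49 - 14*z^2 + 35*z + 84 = -28*t^2 - 112*t + z^2*(14*t - 14) + z*(-14*t^2 - 28*t + 42) + 140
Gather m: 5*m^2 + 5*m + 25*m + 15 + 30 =5*m^2 + 30*m + 45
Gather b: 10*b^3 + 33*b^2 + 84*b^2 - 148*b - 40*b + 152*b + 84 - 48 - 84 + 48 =10*b^3 + 117*b^2 - 36*b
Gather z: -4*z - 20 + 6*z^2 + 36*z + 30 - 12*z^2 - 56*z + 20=-6*z^2 - 24*z + 30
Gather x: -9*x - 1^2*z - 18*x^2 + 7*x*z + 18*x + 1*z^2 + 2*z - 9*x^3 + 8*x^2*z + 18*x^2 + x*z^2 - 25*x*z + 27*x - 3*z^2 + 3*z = -9*x^3 + 8*x^2*z + x*(z^2 - 18*z + 36) - 2*z^2 + 4*z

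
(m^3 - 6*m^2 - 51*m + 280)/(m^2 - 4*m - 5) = (m^2 - m - 56)/(m + 1)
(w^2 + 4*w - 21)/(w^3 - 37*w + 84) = 1/(w - 4)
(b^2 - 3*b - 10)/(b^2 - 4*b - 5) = (b + 2)/(b + 1)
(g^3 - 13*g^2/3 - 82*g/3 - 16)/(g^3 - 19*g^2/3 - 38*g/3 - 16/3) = (g + 3)/(g + 1)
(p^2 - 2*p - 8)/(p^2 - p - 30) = (-p^2 + 2*p + 8)/(-p^2 + p + 30)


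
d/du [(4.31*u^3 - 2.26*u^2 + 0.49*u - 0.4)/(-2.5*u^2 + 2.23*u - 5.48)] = (-10.775*u^4 + 19.2226*u^3 - 74.6712*u^2 + 22.7696*u - 1.7932)/(6.25*u^4 - 11.15*u^3 + 32.3729*u^2 - 24.4408*u + 30.0304)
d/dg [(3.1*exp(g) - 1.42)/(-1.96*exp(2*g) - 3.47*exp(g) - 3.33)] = (6.076*exp(2*g) - 5.5664*exp(g) - 15.2504)*exp(g)/(3.8416*exp(4*g) + 13.6024*exp(3*g) + 25.0945*exp(2*g) + 23.1102*exp(g) + 11.0889)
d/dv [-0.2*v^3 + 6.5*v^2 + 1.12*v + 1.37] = -0.6*v^2 + 13.0*v + 1.12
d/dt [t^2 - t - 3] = 2*t - 1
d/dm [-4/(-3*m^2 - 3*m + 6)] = 4*(-2*m - 1)/(3*(m^2 + m - 2)^2)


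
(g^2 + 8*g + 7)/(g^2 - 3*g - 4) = (g + 7)/(g - 4)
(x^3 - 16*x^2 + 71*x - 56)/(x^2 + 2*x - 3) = (x^2 - 15*x + 56)/(x + 3)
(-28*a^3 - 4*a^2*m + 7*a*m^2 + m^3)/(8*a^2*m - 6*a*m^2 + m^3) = (-14*a^2 - 9*a*m - m^2)/(m*(4*a - m))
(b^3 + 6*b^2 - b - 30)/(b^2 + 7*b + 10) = (b^2 + b - 6)/(b + 2)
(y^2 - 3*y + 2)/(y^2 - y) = (y - 2)/y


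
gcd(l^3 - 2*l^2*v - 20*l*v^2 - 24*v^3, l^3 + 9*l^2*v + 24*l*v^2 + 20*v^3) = l^2 + 4*l*v + 4*v^2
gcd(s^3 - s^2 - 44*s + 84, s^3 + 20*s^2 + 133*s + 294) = s + 7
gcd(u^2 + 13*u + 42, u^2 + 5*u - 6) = u + 6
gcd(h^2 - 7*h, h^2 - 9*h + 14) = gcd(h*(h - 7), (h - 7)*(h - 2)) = h - 7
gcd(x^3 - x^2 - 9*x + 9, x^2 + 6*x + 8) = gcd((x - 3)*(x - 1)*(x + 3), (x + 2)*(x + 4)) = 1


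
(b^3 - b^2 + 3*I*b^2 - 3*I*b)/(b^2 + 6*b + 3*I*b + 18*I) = b*(b - 1)/(b + 6)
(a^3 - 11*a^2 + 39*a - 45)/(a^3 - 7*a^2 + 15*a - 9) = (a - 5)/(a - 1)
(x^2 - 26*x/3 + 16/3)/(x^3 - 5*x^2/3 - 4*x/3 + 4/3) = (x - 8)/(x^2 - x - 2)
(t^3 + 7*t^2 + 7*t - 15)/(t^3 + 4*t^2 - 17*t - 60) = (t - 1)/(t - 4)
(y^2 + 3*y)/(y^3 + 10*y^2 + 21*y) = 1/(y + 7)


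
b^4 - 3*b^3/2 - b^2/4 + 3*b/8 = b*(b - 3/2)*(b - 1/2)*(b + 1/2)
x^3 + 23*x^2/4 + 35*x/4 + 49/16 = (x + 1/2)*(x + 7/4)*(x + 7/2)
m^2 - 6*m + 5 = (m - 5)*(m - 1)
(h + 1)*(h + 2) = h^2 + 3*h + 2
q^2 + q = q*(q + 1)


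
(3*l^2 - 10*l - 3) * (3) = 9*l^2 - 30*l - 9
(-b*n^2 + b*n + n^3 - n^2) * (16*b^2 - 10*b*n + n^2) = -16*b^3*n^2 + 16*b^3*n + 26*b^2*n^3 - 26*b^2*n^2 - 11*b*n^4 + 11*b*n^3 + n^5 - n^4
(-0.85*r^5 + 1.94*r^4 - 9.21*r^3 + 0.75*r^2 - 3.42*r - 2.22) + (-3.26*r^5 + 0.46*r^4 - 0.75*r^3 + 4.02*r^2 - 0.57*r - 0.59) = -4.11*r^5 + 2.4*r^4 - 9.96*r^3 + 4.77*r^2 - 3.99*r - 2.81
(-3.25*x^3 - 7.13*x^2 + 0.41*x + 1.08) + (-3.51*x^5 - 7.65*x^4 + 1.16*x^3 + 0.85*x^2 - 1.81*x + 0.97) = -3.51*x^5 - 7.65*x^4 - 2.09*x^3 - 6.28*x^2 - 1.4*x + 2.05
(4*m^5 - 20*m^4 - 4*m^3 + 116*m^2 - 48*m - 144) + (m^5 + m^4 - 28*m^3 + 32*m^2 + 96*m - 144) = 5*m^5 - 19*m^4 - 32*m^3 + 148*m^2 + 48*m - 288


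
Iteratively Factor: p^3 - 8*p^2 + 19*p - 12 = (p - 3)*(p^2 - 5*p + 4) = (p - 4)*(p - 3)*(p - 1)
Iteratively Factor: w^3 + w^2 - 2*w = (w)*(w^2 + w - 2) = w*(w + 2)*(w - 1)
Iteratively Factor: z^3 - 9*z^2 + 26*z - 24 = (z - 2)*(z^2 - 7*z + 12) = (z - 3)*(z - 2)*(z - 4)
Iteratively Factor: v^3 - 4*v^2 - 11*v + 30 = (v - 5)*(v^2 + v - 6) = (v - 5)*(v - 2)*(v + 3)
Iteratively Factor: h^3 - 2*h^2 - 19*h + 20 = (h - 5)*(h^2 + 3*h - 4) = (h - 5)*(h - 1)*(h + 4)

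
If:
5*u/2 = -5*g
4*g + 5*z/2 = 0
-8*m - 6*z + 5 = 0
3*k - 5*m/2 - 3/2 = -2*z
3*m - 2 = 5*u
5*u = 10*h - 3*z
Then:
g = 5/544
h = -37/2720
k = 1697/1632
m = 173/272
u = -5/272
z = -1/68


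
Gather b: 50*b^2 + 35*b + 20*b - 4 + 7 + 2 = 50*b^2 + 55*b + 5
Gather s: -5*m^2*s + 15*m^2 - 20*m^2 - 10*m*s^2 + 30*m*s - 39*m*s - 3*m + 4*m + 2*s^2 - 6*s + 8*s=-5*m^2 + m + s^2*(2 - 10*m) + s*(-5*m^2 - 9*m + 2)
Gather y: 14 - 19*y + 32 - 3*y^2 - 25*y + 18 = -3*y^2 - 44*y + 64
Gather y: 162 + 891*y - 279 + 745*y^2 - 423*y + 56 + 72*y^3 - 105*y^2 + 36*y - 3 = 72*y^3 + 640*y^2 + 504*y - 64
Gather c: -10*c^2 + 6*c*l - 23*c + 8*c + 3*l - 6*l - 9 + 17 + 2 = -10*c^2 + c*(6*l - 15) - 3*l + 10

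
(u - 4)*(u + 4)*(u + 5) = u^3 + 5*u^2 - 16*u - 80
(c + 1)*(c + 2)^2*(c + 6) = c^4 + 11*c^3 + 38*c^2 + 52*c + 24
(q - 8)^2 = q^2 - 16*q + 64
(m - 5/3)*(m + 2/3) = m^2 - m - 10/9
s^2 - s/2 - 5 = (s - 5/2)*(s + 2)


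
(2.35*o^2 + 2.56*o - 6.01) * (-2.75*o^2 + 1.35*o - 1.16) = -6.4625*o^4 - 3.8675*o^3 + 17.2575*o^2 - 11.0831*o + 6.9716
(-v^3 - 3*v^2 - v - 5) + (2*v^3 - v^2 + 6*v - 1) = v^3 - 4*v^2 + 5*v - 6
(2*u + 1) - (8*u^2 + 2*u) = 1 - 8*u^2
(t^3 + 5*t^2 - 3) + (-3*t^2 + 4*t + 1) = t^3 + 2*t^2 + 4*t - 2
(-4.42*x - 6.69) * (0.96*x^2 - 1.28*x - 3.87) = -4.2432*x^3 - 0.7648*x^2 + 25.6686*x + 25.8903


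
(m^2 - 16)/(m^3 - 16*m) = 1/m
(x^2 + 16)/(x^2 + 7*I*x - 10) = (x^2 + 16)/(x^2 + 7*I*x - 10)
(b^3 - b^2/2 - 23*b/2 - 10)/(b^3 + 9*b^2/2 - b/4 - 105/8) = 4*(b^2 - 3*b - 4)/(4*b^2 + 8*b - 21)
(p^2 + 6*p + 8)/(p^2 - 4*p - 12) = (p + 4)/(p - 6)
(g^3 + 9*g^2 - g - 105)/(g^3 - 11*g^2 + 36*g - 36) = (g^2 + 12*g + 35)/(g^2 - 8*g + 12)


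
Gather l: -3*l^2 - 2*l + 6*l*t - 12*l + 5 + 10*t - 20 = -3*l^2 + l*(6*t - 14) + 10*t - 15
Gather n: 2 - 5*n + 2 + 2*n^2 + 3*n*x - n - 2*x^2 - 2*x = 2*n^2 + n*(3*x - 6) - 2*x^2 - 2*x + 4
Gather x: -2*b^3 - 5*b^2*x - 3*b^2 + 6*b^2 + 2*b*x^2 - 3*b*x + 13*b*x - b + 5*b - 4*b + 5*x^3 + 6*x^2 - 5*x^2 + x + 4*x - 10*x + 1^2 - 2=-2*b^3 + 3*b^2 + 5*x^3 + x^2*(2*b + 1) + x*(-5*b^2 + 10*b - 5) - 1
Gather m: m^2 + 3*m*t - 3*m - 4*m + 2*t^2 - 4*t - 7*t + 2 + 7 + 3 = m^2 + m*(3*t - 7) + 2*t^2 - 11*t + 12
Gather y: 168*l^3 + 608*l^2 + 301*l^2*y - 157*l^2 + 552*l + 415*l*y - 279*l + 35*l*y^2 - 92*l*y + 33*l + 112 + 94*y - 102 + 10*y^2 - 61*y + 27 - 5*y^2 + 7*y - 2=168*l^3 + 451*l^2 + 306*l + y^2*(35*l + 5) + y*(301*l^2 + 323*l + 40) + 35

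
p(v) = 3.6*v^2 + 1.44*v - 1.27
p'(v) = 7.2*v + 1.44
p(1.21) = 5.74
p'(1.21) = 10.15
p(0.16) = -0.95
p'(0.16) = 2.59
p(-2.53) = 18.13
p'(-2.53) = -16.78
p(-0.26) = -1.40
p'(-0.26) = -0.43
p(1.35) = 7.24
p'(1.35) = 11.16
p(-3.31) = 33.41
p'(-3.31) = -22.39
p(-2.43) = 16.49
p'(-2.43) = -16.06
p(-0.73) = -0.40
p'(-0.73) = -3.82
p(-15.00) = 787.13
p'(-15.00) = -106.56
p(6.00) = 136.97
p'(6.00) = 44.64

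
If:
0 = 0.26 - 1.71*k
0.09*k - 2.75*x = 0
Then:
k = 0.15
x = 0.00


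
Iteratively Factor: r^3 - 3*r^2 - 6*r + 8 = (r - 1)*(r^2 - 2*r - 8) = (r - 1)*(r + 2)*(r - 4)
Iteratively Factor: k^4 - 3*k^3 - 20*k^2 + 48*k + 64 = (k + 1)*(k^3 - 4*k^2 - 16*k + 64) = (k + 1)*(k + 4)*(k^2 - 8*k + 16) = (k - 4)*(k + 1)*(k + 4)*(k - 4)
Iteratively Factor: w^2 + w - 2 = (w - 1)*(w + 2)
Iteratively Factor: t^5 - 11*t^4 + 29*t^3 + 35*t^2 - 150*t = (t - 3)*(t^4 - 8*t^3 + 5*t^2 + 50*t) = (t - 5)*(t - 3)*(t^3 - 3*t^2 - 10*t) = (t - 5)*(t - 3)*(t + 2)*(t^2 - 5*t) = t*(t - 5)*(t - 3)*(t + 2)*(t - 5)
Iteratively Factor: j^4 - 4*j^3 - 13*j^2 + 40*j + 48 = (j + 1)*(j^3 - 5*j^2 - 8*j + 48) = (j - 4)*(j + 1)*(j^2 - j - 12) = (j - 4)*(j + 1)*(j + 3)*(j - 4)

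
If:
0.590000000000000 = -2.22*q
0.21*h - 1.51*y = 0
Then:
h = 7.19047619047619*y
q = -0.27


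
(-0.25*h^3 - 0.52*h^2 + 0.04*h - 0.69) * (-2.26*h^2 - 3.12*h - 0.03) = 0.565*h^5 + 1.9552*h^4 + 1.5395*h^3 + 1.4502*h^2 + 2.1516*h + 0.0207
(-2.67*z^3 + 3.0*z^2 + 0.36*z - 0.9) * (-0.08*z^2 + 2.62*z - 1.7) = 0.2136*z^5 - 7.2354*z^4 + 12.3702*z^3 - 4.0848*z^2 - 2.97*z + 1.53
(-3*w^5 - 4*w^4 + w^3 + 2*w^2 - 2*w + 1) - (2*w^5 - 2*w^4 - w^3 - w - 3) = -5*w^5 - 2*w^4 + 2*w^3 + 2*w^2 - w + 4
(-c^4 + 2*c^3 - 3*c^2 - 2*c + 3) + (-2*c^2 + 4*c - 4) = -c^4 + 2*c^3 - 5*c^2 + 2*c - 1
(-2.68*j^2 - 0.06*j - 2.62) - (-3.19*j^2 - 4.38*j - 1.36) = 0.51*j^2 + 4.32*j - 1.26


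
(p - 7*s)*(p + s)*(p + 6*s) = p^3 - 43*p*s^2 - 42*s^3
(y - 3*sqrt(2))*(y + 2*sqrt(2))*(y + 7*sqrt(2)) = y^3 + 6*sqrt(2)*y^2 - 26*y - 84*sqrt(2)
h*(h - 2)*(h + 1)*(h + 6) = h^4 + 5*h^3 - 8*h^2 - 12*h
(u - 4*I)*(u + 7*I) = u^2 + 3*I*u + 28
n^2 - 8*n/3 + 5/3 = (n - 5/3)*(n - 1)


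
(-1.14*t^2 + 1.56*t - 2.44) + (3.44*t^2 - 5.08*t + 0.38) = 2.3*t^2 - 3.52*t - 2.06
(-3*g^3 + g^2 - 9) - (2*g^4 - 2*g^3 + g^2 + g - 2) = -2*g^4 - g^3 - g - 7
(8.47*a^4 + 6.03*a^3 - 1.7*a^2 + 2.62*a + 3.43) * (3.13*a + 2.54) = 26.5111*a^5 + 40.3877*a^4 + 9.9952*a^3 + 3.8826*a^2 + 17.3907*a + 8.7122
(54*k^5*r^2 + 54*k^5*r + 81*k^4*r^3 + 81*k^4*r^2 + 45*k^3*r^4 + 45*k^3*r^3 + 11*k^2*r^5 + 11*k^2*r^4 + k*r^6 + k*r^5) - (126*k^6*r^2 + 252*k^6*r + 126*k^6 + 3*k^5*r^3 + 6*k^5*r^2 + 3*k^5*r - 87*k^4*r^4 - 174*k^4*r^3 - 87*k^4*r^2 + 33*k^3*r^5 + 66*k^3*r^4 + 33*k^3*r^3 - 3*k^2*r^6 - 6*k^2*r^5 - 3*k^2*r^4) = -126*k^6*r^2 - 252*k^6*r - 126*k^6 - 3*k^5*r^3 + 48*k^5*r^2 + 51*k^5*r + 87*k^4*r^4 + 255*k^4*r^3 + 168*k^4*r^2 - 33*k^3*r^5 - 21*k^3*r^4 + 12*k^3*r^3 + 3*k^2*r^6 + 17*k^2*r^5 + 14*k^2*r^4 + k*r^6 + k*r^5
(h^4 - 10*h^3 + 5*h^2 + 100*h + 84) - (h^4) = -10*h^3 + 5*h^2 + 100*h + 84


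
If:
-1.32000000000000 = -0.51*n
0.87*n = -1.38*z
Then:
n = 2.59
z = -1.63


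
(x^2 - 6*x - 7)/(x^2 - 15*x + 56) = (x + 1)/(x - 8)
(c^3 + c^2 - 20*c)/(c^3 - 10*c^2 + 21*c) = (c^2 + c - 20)/(c^2 - 10*c + 21)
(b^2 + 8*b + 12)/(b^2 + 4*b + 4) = (b + 6)/(b + 2)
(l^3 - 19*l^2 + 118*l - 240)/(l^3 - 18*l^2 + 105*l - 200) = (l - 6)/(l - 5)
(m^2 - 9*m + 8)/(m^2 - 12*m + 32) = (m - 1)/(m - 4)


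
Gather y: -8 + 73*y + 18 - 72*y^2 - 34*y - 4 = -72*y^2 + 39*y + 6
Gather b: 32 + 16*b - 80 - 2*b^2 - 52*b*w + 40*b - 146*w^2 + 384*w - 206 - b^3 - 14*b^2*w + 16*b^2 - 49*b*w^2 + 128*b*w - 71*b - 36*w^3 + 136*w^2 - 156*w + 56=-b^3 + b^2*(14 - 14*w) + b*(-49*w^2 + 76*w - 15) - 36*w^3 - 10*w^2 + 228*w - 198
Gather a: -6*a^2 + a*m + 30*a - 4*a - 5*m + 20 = -6*a^2 + a*(m + 26) - 5*m + 20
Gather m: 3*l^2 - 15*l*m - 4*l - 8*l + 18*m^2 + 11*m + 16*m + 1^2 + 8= 3*l^2 - 12*l + 18*m^2 + m*(27 - 15*l) + 9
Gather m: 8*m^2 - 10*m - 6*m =8*m^2 - 16*m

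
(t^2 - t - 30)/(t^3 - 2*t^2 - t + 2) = (t^2 - t - 30)/(t^3 - 2*t^2 - t + 2)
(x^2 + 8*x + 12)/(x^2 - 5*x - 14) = (x + 6)/(x - 7)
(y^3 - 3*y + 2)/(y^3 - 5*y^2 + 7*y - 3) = (y + 2)/(y - 3)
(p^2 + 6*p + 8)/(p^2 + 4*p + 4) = (p + 4)/(p + 2)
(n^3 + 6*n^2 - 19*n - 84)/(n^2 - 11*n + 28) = (n^2 + 10*n + 21)/(n - 7)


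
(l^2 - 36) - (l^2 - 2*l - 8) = 2*l - 28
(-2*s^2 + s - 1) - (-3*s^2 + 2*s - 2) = s^2 - s + 1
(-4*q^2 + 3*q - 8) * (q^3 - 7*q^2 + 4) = -4*q^5 + 31*q^4 - 29*q^3 + 40*q^2 + 12*q - 32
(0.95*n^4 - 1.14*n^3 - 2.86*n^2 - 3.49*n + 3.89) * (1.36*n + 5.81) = 1.292*n^5 + 3.9691*n^4 - 10.513*n^3 - 21.363*n^2 - 14.9865*n + 22.6009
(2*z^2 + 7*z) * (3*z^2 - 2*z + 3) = 6*z^4 + 17*z^3 - 8*z^2 + 21*z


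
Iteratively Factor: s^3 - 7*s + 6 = (s - 2)*(s^2 + 2*s - 3) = (s - 2)*(s - 1)*(s + 3)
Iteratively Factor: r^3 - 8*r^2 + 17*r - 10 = (r - 5)*(r^2 - 3*r + 2) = (r - 5)*(r - 1)*(r - 2)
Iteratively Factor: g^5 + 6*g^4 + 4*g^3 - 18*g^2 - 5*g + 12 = (g - 1)*(g^4 + 7*g^3 + 11*g^2 - 7*g - 12) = (g - 1)*(g + 3)*(g^3 + 4*g^2 - g - 4) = (g - 1)*(g + 3)*(g + 4)*(g^2 - 1) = (g - 1)*(g + 1)*(g + 3)*(g + 4)*(g - 1)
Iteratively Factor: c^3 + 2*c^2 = (c)*(c^2 + 2*c) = c^2*(c + 2)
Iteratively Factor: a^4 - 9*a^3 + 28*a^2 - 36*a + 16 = (a - 2)*(a^3 - 7*a^2 + 14*a - 8) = (a - 2)^2*(a^2 - 5*a + 4) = (a - 2)^2*(a - 1)*(a - 4)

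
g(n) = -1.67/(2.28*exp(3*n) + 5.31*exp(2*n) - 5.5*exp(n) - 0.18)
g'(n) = -1.67*(-6.84*exp(3*n) - 10.62*exp(2*n) + 5.5*exp(n))/(2.28*exp(3*n) + 5.31*exp(2*n) - 5.5*exp(n) - 0.18)^2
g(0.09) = -0.53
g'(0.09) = 2.64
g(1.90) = -0.00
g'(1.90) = 0.01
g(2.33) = -0.00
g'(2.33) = 0.00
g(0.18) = -0.35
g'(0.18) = 1.50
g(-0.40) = 2.10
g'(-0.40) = 8.33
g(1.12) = -0.02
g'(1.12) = 0.05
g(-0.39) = 2.19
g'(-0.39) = 9.40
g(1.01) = -0.02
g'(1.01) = 0.07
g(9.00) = 0.00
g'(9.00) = 0.00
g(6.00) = 0.00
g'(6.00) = 0.00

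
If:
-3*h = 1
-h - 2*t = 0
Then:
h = -1/3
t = 1/6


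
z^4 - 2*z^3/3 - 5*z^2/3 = z^2*(z - 5/3)*(z + 1)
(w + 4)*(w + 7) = w^2 + 11*w + 28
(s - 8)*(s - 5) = s^2 - 13*s + 40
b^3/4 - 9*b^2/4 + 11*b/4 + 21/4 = (b/4 + 1/4)*(b - 7)*(b - 3)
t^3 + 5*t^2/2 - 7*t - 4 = (t - 2)*(t + 1/2)*(t + 4)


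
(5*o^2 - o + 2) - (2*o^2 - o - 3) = 3*o^2 + 5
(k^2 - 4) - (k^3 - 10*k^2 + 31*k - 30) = -k^3 + 11*k^2 - 31*k + 26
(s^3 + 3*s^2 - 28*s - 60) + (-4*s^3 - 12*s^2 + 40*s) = -3*s^3 - 9*s^2 + 12*s - 60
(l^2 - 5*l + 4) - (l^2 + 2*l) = 4 - 7*l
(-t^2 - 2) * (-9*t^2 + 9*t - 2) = 9*t^4 - 9*t^3 + 20*t^2 - 18*t + 4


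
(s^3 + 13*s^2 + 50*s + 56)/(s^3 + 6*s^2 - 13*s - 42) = (s + 4)/(s - 3)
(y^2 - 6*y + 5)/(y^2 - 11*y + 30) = (y - 1)/(y - 6)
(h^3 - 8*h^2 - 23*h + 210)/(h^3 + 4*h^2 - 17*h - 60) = (h^2 - 13*h + 42)/(h^2 - h - 12)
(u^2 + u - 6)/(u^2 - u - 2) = (u + 3)/(u + 1)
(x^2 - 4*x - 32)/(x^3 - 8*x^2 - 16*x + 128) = 1/(x - 4)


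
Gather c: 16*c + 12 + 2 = 16*c + 14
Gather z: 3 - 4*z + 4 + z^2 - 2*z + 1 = z^2 - 6*z + 8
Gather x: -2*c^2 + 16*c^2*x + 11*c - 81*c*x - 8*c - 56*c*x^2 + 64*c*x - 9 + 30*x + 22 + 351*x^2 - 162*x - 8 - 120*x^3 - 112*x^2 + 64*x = -2*c^2 + 3*c - 120*x^3 + x^2*(239 - 56*c) + x*(16*c^2 - 17*c - 68) + 5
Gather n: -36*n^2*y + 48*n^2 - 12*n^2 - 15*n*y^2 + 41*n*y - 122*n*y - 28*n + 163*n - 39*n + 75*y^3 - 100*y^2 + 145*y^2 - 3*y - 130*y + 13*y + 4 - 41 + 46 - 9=n^2*(36 - 36*y) + n*(-15*y^2 - 81*y + 96) + 75*y^3 + 45*y^2 - 120*y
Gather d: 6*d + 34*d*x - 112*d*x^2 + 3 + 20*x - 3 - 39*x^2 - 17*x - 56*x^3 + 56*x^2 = d*(-112*x^2 + 34*x + 6) - 56*x^3 + 17*x^2 + 3*x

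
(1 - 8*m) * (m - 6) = -8*m^2 + 49*m - 6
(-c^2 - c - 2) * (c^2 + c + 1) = -c^4 - 2*c^3 - 4*c^2 - 3*c - 2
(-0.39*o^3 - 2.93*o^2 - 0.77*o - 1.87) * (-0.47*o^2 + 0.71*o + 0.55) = 0.1833*o^5 + 1.1002*o^4 - 1.9329*o^3 - 1.2793*o^2 - 1.7512*o - 1.0285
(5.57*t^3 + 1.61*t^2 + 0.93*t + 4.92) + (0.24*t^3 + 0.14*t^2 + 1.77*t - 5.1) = 5.81*t^3 + 1.75*t^2 + 2.7*t - 0.18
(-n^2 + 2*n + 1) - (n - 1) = -n^2 + n + 2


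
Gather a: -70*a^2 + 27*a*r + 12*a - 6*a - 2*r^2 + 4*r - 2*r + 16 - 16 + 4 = -70*a^2 + a*(27*r + 6) - 2*r^2 + 2*r + 4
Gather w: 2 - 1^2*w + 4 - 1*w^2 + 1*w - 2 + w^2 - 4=0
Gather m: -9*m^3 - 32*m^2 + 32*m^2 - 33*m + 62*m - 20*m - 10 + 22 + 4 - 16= -9*m^3 + 9*m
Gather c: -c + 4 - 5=-c - 1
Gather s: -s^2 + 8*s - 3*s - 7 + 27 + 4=-s^2 + 5*s + 24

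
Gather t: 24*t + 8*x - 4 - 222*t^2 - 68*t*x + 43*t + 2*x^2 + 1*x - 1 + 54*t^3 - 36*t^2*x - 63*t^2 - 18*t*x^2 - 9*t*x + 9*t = 54*t^3 + t^2*(-36*x - 285) + t*(-18*x^2 - 77*x + 76) + 2*x^2 + 9*x - 5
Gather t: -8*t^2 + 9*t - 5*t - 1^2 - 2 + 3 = -8*t^2 + 4*t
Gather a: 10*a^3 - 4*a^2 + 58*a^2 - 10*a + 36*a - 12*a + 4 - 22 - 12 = 10*a^3 + 54*a^2 + 14*a - 30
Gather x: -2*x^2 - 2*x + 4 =-2*x^2 - 2*x + 4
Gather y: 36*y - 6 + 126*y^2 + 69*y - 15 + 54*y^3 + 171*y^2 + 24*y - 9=54*y^3 + 297*y^2 + 129*y - 30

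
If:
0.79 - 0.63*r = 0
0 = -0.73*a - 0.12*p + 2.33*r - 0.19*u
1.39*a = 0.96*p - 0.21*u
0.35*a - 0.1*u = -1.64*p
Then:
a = -2.13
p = 1.82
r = 1.25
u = 22.40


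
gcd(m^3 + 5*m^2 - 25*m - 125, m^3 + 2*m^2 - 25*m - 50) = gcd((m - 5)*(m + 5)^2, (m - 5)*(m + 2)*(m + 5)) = m^2 - 25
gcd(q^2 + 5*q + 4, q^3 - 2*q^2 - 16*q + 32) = q + 4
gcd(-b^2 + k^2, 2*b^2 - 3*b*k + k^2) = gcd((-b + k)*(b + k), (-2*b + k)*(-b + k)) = b - k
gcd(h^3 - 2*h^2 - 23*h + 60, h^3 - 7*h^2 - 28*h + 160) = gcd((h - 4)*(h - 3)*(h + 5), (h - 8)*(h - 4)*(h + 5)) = h^2 + h - 20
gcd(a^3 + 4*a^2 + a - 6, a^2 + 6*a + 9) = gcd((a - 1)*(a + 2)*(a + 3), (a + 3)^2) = a + 3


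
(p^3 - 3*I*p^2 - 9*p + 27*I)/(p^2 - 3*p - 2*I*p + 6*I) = (p^2 + 3*p*(1 - I) - 9*I)/(p - 2*I)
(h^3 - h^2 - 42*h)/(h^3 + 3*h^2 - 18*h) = (h - 7)/(h - 3)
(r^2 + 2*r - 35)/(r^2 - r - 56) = (r - 5)/(r - 8)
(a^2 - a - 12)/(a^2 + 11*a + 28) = (a^2 - a - 12)/(a^2 + 11*a + 28)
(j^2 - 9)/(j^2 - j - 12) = (j - 3)/(j - 4)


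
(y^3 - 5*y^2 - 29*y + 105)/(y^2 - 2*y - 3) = (y^2 - 2*y - 35)/(y + 1)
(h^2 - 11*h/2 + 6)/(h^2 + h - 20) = (h - 3/2)/(h + 5)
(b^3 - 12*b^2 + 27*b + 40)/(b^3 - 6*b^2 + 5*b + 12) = (b^2 - 13*b + 40)/(b^2 - 7*b + 12)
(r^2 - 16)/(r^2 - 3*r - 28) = (r - 4)/(r - 7)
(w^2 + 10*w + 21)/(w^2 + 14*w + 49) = (w + 3)/(w + 7)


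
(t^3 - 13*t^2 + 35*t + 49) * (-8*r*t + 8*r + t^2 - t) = -8*r*t^4 + 112*r*t^3 - 384*r*t^2 - 112*r*t + 392*r + t^5 - 14*t^4 + 48*t^3 + 14*t^2 - 49*t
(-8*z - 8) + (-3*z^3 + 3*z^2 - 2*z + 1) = -3*z^3 + 3*z^2 - 10*z - 7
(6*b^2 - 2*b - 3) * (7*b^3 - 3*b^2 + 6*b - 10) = 42*b^5 - 32*b^4 + 21*b^3 - 63*b^2 + 2*b + 30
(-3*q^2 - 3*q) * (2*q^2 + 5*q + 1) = -6*q^4 - 21*q^3 - 18*q^2 - 3*q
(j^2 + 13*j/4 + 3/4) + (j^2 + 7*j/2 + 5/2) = 2*j^2 + 27*j/4 + 13/4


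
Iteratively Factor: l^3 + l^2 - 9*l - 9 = (l + 1)*(l^2 - 9) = (l + 1)*(l + 3)*(l - 3)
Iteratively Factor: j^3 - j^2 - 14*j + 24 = (j + 4)*(j^2 - 5*j + 6) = (j - 2)*(j + 4)*(j - 3)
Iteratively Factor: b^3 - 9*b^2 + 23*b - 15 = (b - 5)*(b^2 - 4*b + 3) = (b - 5)*(b - 1)*(b - 3)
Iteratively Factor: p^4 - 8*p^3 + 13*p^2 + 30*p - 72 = (p - 3)*(p^3 - 5*p^2 - 2*p + 24) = (p - 3)^2*(p^2 - 2*p - 8) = (p - 3)^2*(p + 2)*(p - 4)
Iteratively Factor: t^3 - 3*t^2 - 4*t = (t - 4)*(t^2 + t) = (t - 4)*(t + 1)*(t)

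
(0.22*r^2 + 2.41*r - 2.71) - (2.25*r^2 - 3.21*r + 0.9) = -2.03*r^2 + 5.62*r - 3.61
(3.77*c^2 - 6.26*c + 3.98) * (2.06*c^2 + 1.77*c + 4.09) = 7.7662*c^4 - 6.2227*c^3 + 12.5379*c^2 - 18.5588*c + 16.2782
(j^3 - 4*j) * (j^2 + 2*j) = j^5 + 2*j^4 - 4*j^3 - 8*j^2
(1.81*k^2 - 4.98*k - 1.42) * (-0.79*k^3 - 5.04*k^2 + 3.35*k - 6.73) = -1.4299*k^5 - 5.1882*k^4 + 32.2845*k^3 - 21.7075*k^2 + 28.7584*k + 9.5566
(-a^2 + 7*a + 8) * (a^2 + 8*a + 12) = -a^4 - a^3 + 52*a^2 + 148*a + 96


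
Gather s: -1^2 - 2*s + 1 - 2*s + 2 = 2 - 4*s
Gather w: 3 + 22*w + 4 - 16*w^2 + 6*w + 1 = -16*w^2 + 28*w + 8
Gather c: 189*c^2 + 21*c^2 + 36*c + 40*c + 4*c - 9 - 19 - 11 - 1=210*c^2 + 80*c - 40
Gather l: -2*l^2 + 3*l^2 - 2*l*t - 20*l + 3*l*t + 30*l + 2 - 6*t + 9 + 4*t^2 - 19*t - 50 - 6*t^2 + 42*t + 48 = l^2 + l*(t + 10) - 2*t^2 + 17*t + 9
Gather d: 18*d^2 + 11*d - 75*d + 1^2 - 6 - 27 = 18*d^2 - 64*d - 32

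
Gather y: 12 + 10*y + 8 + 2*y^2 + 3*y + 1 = 2*y^2 + 13*y + 21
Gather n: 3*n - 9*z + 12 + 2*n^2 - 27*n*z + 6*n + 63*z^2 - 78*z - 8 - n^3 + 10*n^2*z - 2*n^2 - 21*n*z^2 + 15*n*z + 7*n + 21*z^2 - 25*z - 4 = -n^3 + 10*n^2*z + n*(-21*z^2 - 12*z + 16) + 84*z^2 - 112*z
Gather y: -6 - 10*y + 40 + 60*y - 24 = 50*y + 10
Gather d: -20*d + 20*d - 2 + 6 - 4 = 0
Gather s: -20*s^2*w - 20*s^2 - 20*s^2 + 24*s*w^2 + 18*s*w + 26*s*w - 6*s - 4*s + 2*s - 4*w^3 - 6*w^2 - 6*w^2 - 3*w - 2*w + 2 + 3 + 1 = s^2*(-20*w - 40) + s*(24*w^2 + 44*w - 8) - 4*w^3 - 12*w^2 - 5*w + 6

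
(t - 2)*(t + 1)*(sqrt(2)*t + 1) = sqrt(2)*t^3 - sqrt(2)*t^2 + t^2 - 2*sqrt(2)*t - t - 2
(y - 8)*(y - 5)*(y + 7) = y^3 - 6*y^2 - 51*y + 280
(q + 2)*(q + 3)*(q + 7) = q^3 + 12*q^2 + 41*q + 42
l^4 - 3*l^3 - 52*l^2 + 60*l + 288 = (l - 8)*(l - 3)*(l + 2)*(l + 6)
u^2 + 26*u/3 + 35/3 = (u + 5/3)*(u + 7)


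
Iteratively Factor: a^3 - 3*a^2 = (a)*(a^2 - 3*a) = a*(a - 3)*(a)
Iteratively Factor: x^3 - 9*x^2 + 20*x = (x - 4)*(x^2 - 5*x) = x*(x - 4)*(x - 5)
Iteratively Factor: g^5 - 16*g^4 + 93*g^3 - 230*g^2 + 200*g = (g - 4)*(g^4 - 12*g^3 + 45*g^2 - 50*g) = (g - 4)*(g - 2)*(g^3 - 10*g^2 + 25*g) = g*(g - 4)*(g - 2)*(g^2 - 10*g + 25) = g*(g - 5)*(g - 4)*(g - 2)*(g - 5)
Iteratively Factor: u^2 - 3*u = (u)*(u - 3)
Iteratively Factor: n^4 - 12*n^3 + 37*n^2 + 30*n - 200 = (n - 5)*(n^3 - 7*n^2 + 2*n + 40) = (n - 5)^2*(n^2 - 2*n - 8) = (n - 5)^2*(n - 4)*(n + 2)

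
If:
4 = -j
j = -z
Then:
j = -4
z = 4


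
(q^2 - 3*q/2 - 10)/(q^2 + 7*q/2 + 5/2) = (q - 4)/(q + 1)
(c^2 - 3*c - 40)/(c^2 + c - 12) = (c^2 - 3*c - 40)/(c^2 + c - 12)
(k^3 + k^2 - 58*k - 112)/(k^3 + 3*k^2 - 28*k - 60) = (k^2 - k - 56)/(k^2 + k - 30)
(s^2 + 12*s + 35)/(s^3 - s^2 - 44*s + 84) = (s + 5)/(s^2 - 8*s + 12)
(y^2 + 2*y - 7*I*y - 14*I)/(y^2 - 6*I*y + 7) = (y + 2)/(y + I)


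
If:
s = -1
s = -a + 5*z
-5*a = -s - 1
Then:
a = 0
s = -1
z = -1/5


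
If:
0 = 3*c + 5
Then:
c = -5/3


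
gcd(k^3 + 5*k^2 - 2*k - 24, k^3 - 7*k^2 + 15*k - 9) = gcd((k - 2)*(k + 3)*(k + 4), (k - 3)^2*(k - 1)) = 1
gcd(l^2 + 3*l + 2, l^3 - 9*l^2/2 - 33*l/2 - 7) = l + 2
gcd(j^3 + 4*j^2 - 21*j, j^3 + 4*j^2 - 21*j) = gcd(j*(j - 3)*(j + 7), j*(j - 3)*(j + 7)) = j^3 + 4*j^2 - 21*j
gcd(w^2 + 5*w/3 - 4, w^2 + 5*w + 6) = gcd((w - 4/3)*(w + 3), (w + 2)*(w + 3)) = w + 3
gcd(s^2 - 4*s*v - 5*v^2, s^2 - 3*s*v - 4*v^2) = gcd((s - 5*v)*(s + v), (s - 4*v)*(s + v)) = s + v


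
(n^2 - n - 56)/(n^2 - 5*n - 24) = (n + 7)/(n + 3)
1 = 1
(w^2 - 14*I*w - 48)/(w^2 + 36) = (w - 8*I)/(w + 6*I)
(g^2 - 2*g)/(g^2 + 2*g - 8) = g/(g + 4)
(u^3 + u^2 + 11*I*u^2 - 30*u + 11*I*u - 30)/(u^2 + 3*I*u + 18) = (u^2 + u*(1 + 5*I) + 5*I)/(u - 3*I)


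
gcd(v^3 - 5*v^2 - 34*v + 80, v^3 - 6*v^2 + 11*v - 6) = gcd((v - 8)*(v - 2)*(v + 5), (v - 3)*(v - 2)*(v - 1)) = v - 2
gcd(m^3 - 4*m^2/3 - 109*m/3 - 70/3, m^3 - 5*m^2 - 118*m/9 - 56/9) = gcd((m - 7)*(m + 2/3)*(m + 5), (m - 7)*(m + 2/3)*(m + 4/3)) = m^2 - 19*m/3 - 14/3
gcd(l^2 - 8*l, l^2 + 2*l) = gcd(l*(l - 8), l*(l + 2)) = l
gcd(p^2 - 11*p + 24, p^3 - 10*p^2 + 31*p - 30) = p - 3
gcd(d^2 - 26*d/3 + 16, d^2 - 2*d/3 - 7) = 1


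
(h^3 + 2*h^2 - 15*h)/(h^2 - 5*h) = (h^2 + 2*h - 15)/(h - 5)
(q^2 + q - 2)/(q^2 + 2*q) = (q - 1)/q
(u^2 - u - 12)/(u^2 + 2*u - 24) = (u + 3)/(u + 6)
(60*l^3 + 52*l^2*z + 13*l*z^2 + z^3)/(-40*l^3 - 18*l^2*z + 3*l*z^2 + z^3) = (6*l + z)/(-4*l + z)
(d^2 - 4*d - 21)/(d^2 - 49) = (d + 3)/(d + 7)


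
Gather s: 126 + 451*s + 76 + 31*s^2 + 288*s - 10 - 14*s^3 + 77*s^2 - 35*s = -14*s^3 + 108*s^2 + 704*s + 192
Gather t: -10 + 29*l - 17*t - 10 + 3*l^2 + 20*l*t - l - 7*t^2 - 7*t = 3*l^2 + 28*l - 7*t^2 + t*(20*l - 24) - 20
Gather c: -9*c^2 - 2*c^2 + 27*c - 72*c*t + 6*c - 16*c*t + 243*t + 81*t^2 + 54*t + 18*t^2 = -11*c^2 + c*(33 - 88*t) + 99*t^2 + 297*t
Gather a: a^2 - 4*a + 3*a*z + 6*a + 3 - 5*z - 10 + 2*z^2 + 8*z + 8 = a^2 + a*(3*z + 2) + 2*z^2 + 3*z + 1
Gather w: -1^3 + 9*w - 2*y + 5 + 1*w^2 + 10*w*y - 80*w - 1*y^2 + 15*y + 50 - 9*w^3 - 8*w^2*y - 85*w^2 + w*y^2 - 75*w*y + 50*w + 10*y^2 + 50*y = -9*w^3 + w^2*(-8*y - 84) + w*(y^2 - 65*y - 21) + 9*y^2 + 63*y + 54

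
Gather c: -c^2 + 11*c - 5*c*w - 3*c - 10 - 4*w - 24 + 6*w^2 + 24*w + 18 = -c^2 + c*(8 - 5*w) + 6*w^2 + 20*w - 16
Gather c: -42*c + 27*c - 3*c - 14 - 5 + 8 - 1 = -18*c - 12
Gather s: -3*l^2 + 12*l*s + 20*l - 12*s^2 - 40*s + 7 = -3*l^2 + 20*l - 12*s^2 + s*(12*l - 40) + 7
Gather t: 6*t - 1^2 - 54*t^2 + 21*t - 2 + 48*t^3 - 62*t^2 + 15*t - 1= 48*t^3 - 116*t^2 + 42*t - 4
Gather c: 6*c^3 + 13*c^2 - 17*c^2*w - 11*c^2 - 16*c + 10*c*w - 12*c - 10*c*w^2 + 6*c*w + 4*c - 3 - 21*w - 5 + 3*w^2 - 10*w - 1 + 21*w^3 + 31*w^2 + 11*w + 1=6*c^3 + c^2*(2 - 17*w) + c*(-10*w^2 + 16*w - 24) + 21*w^3 + 34*w^2 - 20*w - 8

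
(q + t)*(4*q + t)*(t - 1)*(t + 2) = 4*q^2*t^2 + 4*q^2*t - 8*q^2 + 5*q*t^3 + 5*q*t^2 - 10*q*t + t^4 + t^3 - 2*t^2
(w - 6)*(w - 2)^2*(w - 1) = w^4 - 11*w^3 + 38*w^2 - 52*w + 24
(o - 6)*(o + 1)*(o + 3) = o^3 - 2*o^2 - 21*o - 18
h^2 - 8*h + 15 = (h - 5)*(h - 3)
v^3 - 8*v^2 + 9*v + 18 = (v - 6)*(v - 3)*(v + 1)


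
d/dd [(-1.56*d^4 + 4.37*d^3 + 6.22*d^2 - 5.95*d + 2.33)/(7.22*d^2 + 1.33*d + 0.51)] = (-22.5264*d^5 + 25.327*d^4 + 8.4418*d^3 + 57.9177*d^2 - 27.3008*d - 6.1334)/(52.1284*d^4 + 19.2052*d^3 + 9.1333*d^2 + 1.3566*d + 0.2601)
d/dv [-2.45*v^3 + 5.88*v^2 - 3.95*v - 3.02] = -7.35*v^2 + 11.76*v - 3.95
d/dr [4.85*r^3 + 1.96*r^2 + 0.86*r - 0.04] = 14.55*r^2 + 3.92*r + 0.86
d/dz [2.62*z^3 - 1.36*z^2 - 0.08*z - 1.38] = 7.86*z^2 - 2.72*z - 0.08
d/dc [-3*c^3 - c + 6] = -9*c^2 - 1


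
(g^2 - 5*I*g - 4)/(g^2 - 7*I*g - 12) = (g - I)/(g - 3*I)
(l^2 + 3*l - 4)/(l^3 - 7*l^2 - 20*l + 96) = (l - 1)/(l^2 - 11*l + 24)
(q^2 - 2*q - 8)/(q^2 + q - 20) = (q + 2)/(q + 5)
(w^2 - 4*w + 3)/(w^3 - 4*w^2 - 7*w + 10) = (w - 3)/(w^2 - 3*w - 10)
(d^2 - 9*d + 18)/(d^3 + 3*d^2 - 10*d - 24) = (d - 6)/(d^2 + 6*d + 8)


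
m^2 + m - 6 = (m - 2)*(m + 3)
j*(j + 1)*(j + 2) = j^3 + 3*j^2 + 2*j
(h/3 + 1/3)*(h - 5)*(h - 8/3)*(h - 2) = h^4/3 - 26*h^3/9 + 19*h^2/3 + 2*h/3 - 80/9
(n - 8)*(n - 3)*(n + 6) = n^3 - 5*n^2 - 42*n + 144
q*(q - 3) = q^2 - 3*q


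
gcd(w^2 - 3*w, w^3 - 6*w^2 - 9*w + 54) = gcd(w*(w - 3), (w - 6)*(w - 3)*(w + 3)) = w - 3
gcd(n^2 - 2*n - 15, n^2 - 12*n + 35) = n - 5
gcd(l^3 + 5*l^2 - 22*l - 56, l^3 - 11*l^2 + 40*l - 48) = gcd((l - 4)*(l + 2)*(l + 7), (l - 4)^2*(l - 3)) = l - 4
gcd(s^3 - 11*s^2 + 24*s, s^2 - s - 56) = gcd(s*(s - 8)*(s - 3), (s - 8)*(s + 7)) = s - 8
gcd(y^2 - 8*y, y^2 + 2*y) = y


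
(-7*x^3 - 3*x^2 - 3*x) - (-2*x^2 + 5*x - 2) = -7*x^3 - x^2 - 8*x + 2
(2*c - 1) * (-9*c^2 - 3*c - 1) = -18*c^3 + 3*c^2 + c + 1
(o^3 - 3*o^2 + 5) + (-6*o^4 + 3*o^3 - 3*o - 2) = -6*o^4 + 4*o^3 - 3*o^2 - 3*o + 3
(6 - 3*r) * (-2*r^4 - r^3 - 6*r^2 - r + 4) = 6*r^5 - 9*r^4 + 12*r^3 - 33*r^2 - 18*r + 24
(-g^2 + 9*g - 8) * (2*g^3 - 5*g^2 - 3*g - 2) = -2*g^5 + 23*g^4 - 58*g^3 + 15*g^2 + 6*g + 16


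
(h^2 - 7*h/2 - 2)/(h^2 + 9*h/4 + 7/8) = 4*(h - 4)/(4*h + 7)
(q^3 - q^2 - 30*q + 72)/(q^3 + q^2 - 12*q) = (q^2 + 2*q - 24)/(q*(q + 4))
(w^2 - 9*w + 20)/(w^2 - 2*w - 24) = (-w^2 + 9*w - 20)/(-w^2 + 2*w + 24)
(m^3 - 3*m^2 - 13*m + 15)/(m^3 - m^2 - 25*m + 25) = (m + 3)/(m + 5)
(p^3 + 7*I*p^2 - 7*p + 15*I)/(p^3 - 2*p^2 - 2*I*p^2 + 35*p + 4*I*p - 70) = (p^2 + 2*I*p + 3)/(p^2 - p*(2 + 7*I) + 14*I)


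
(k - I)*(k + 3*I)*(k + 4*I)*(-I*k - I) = -I*k^4 + 6*k^3 - I*k^3 + 6*k^2 + 5*I*k^2 + 12*k + 5*I*k + 12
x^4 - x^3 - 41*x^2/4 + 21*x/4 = x*(x - 7/2)*(x - 1/2)*(x + 3)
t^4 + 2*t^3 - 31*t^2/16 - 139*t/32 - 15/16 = (t - 3/2)*(t + 1/4)*(t + 5/4)*(t + 2)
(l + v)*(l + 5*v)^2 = l^3 + 11*l^2*v + 35*l*v^2 + 25*v^3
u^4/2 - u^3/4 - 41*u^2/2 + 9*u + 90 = (u/2 + 1)*(u - 6)*(u - 5/2)*(u + 6)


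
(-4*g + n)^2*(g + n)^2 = 16*g^4 + 24*g^3*n + g^2*n^2 - 6*g*n^3 + n^4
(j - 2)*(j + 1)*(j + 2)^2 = j^4 + 3*j^3 - 2*j^2 - 12*j - 8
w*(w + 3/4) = w^2 + 3*w/4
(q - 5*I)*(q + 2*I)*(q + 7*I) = q^3 + 4*I*q^2 + 31*q + 70*I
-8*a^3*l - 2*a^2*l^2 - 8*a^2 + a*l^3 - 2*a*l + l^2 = (-4*a + l)*(2*a + l)*(a*l + 1)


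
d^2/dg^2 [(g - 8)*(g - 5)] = 2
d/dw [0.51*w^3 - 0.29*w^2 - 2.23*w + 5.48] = 1.53*w^2 - 0.58*w - 2.23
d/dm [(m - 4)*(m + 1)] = 2*m - 3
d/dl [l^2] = 2*l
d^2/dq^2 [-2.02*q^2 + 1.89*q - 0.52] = -4.04000000000000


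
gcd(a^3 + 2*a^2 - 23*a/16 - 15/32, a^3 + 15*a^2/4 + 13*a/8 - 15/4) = a^2 + 7*a/4 - 15/8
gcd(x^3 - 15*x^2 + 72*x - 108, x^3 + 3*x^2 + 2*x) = 1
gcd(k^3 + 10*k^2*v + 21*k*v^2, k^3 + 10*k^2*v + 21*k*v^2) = k^3 + 10*k^2*v + 21*k*v^2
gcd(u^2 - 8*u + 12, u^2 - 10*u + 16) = u - 2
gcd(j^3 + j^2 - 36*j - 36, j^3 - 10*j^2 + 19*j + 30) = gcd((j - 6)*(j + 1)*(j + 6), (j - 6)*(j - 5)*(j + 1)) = j^2 - 5*j - 6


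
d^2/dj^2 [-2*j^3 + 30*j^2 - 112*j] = 60 - 12*j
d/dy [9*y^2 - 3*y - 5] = 18*y - 3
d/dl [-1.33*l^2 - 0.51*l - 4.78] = -2.66*l - 0.51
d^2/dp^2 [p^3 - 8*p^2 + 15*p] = 6*p - 16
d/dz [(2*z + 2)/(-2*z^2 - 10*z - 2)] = (-z^2 - 5*z + (z + 1)*(2*z + 5) - 1)/(z^2 + 5*z + 1)^2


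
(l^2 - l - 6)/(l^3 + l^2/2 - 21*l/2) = 2*(l + 2)/(l*(2*l + 7))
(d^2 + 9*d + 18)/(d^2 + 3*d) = (d + 6)/d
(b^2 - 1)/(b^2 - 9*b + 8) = (b + 1)/(b - 8)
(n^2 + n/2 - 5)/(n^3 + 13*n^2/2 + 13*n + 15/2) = (n - 2)/(n^2 + 4*n + 3)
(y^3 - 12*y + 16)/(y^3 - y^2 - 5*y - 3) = (-y^3 + 12*y - 16)/(-y^3 + y^2 + 5*y + 3)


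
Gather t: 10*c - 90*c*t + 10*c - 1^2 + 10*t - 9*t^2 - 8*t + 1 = 20*c - 9*t^2 + t*(2 - 90*c)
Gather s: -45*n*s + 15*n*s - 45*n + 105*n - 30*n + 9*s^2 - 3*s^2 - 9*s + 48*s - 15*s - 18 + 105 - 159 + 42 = 30*n + 6*s^2 + s*(24 - 30*n) - 30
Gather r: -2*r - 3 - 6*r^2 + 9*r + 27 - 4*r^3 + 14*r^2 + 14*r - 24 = -4*r^3 + 8*r^2 + 21*r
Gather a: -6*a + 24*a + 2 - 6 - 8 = 18*a - 12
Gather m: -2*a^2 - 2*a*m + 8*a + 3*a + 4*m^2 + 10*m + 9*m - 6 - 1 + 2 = -2*a^2 + 11*a + 4*m^2 + m*(19 - 2*a) - 5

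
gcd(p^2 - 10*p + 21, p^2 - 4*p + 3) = p - 3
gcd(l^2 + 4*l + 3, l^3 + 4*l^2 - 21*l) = 1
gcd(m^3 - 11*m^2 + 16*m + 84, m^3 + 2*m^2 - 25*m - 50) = m + 2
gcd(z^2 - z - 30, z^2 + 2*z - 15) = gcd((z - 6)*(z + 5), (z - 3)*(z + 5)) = z + 5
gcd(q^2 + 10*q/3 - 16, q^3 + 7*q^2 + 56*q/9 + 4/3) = q + 6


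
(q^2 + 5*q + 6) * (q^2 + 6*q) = q^4 + 11*q^3 + 36*q^2 + 36*q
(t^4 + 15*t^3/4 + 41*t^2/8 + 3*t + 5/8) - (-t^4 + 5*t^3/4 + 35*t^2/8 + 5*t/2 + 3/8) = 2*t^4 + 5*t^3/2 + 3*t^2/4 + t/2 + 1/4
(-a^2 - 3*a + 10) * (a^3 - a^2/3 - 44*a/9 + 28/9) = -a^5 - 8*a^4/3 + 143*a^3/9 + 74*a^2/9 - 524*a/9 + 280/9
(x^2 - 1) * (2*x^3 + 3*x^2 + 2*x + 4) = 2*x^5 + 3*x^4 + x^2 - 2*x - 4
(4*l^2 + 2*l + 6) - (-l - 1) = 4*l^2 + 3*l + 7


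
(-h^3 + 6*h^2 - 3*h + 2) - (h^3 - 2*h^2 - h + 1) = -2*h^3 + 8*h^2 - 2*h + 1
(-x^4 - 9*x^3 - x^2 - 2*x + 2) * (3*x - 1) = -3*x^5 - 26*x^4 + 6*x^3 - 5*x^2 + 8*x - 2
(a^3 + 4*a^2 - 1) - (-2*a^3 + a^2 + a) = 3*a^3 + 3*a^2 - a - 1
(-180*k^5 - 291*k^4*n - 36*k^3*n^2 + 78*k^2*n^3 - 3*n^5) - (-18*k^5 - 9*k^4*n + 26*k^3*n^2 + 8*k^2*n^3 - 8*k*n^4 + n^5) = -162*k^5 - 282*k^4*n - 62*k^3*n^2 + 70*k^2*n^3 + 8*k*n^4 - 4*n^5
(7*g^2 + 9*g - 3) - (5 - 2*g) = 7*g^2 + 11*g - 8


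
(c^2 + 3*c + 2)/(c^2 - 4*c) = (c^2 + 3*c + 2)/(c*(c - 4))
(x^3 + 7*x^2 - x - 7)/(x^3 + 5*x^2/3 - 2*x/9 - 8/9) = 9*(x^2 + 6*x - 7)/(9*x^2 + 6*x - 8)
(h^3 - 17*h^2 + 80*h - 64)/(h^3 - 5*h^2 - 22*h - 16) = (h^2 - 9*h + 8)/(h^2 + 3*h + 2)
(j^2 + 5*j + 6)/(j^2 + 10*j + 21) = (j + 2)/(j + 7)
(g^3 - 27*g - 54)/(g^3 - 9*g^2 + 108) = (g + 3)/(g - 6)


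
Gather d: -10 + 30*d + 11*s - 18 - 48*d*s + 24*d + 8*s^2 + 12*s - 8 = d*(54 - 48*s) + 8*s^2 + 23*s - 36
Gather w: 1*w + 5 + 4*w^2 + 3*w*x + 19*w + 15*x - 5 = 4*w^2 + w*(3*x + 20) + 15*x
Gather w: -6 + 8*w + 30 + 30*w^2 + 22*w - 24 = 30*w^2 + 30*w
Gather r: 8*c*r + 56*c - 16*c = 8*c*r + 40*c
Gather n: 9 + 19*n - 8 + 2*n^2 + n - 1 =2*n^2 + 20*n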